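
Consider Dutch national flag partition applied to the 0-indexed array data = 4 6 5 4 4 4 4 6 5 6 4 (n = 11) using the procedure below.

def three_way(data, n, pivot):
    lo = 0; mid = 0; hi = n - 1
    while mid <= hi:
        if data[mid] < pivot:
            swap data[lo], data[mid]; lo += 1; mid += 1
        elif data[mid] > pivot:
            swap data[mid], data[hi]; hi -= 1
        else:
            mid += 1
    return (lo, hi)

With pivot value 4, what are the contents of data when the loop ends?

4 4 4 4 4 4 6 5 6 5 6

lo=0 mid=0 hi=10
4=4: mid=1
6>4: swap(1,10), hi=9 ⇒ 4 4 5 4 4 4 4 6 5 6 6
4=4: mid=2
5>4: swap(2,9), hi=8 ⇒ 4 4 6 4 4 4 4 6 5 5 6
6>4: swap(2,8), hi=7 ⇒ 4 4 5 4 4 4 4 6 6 5 6
5>4: swap(2,7), hi=6 ⇒ 4 4 6 4 4 4 4 5 6 5 6
6>4: swap(2,6), hi=5 ⇒ 4 4 4 4 4 4 6 5 6 5 6
4=4: mid=3
4=4: mid=4
4=4: mid=5
4=4: mid=6
done. lo=0 hi=5; data=4 4 4 4 4 4 6 5 6 5 6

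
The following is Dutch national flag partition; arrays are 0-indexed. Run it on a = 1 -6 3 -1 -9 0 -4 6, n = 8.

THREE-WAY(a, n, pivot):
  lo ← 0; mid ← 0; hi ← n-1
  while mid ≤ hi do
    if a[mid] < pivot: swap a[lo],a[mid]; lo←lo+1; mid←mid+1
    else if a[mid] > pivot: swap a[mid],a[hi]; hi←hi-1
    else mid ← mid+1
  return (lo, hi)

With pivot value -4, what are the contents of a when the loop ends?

lo=0 mid=0 hi=7
1>-4: swap(0,7), hi=6 ⇒ 6 -6 3 -1 -9 0 -4 1
6>-4: swap(0,6), hi=5 ⇒ -4 -6 3 -1 -9 0 6 1
-4=-4: mid=1
-6<-4: swap(0,1), lo=1 mid=2 ⇒ -6 -4 3 -1 -9 0 6 1
3>-4: swap(2,5), hi=4 ⇒ -6 -4 0 -1 -9 3 6 1
0>-4: swap(2,4), hi=3 ⇒ -6 -4 -9 -1 0 3 6 1
-9<-4: swap(1,2), lo=2 mid=3 ⇒ -6 -9 -4 -1 0 3 6 1
-1>-4: swap(3,3), hi=2 ⇒ -6 -9 -4 -1 0 3 6 1
done. lo=2 hi=2; a=-6 -9 -4 -1 0 3 6 1

-6 -9 -4 -1 0 3 6 1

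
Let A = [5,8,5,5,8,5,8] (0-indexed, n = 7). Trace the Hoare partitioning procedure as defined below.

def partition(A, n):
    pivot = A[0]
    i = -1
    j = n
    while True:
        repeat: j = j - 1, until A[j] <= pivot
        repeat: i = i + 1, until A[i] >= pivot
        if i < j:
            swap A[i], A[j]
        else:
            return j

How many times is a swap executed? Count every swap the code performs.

2

pivot=5
j stops at 5 (5), i stops at 0 (5); swap ⇒ [5,8,5,5,8,5,8]
j stops at 3 (5), i stops at 1 (8); swap ⇒ [5,5,5,8,8,5,8]
j stops at 2, i stops at 2; i≥j ⇒ return 2. A=[5,5,5,8,8,5,8]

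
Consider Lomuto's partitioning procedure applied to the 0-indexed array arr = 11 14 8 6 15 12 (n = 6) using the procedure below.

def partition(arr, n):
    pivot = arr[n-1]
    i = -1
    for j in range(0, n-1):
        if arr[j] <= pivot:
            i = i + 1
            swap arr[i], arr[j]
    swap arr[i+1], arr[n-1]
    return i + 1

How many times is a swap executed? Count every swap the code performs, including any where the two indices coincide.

pivot = arr[5] = 12; i = -1
j=0: arr[0]=11 ≤ 12 → i=0, swap arr[0],arr[0] (no change) → 11 14 8 6 15 12
j=1: arr[1]=14 > 12 → no swap
j=2: arr[2]=8 ≤ 12 → i=1, swap arr[1],arr[2] → 11 8 14 6 15 12
j=3: arr[3]=6 ≤ 12 → i=2, swap arr[2],arr[3] → 11 8 6 14 15 12
j=4: arr[4]=15 > 12 → no swap
final swap arr[3],arr[5] → 11 8 6 12 15 14; return 3

4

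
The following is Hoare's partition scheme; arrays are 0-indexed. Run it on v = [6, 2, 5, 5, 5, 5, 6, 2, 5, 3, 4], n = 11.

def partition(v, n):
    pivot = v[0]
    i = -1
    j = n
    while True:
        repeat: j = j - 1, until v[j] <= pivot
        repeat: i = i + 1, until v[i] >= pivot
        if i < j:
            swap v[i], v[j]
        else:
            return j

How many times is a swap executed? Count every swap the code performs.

pivot=6
j stops at 10 (4), i stops at 0 (6); swap ⇒ [4, 2, 5, 5, 5, 5, 6, 2, 5, 3, 6]
j stops at 9 (3), i stops at 6 (6); swap ⇒ [4, 2, 5, 5, 5, 5, 3, 2, 5, 6, 6]
j stops at 8, i stops at 9; i≥j ⇒ return 8. v=[4, 2, 5, 5, 5, 5, 3, 2, 5, 6, 6]

2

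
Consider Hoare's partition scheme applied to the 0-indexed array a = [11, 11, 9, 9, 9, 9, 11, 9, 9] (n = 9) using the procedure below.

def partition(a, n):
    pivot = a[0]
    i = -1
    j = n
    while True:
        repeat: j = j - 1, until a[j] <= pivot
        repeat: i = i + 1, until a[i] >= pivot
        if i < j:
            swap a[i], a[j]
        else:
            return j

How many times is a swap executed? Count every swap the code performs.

2

pivot = a[0] = 11; i = -1, j = 9
j→8 (a[8]=9≤11), i→0 (a[0]=11≥11); i<j, swap → [9, 11, 9, 9, 9, 9, 11, 9, 11]
j→7 (a[7]=9≤11), i→1 (a[1]=11≥11); i<j, swap → [9, 9, 9, 9, 9, 9, 11, 11, 11]
j→6, i→6; i≥j, return j=6. a = [9, 9, 9, 9, 9, 9, 11, 11, 11]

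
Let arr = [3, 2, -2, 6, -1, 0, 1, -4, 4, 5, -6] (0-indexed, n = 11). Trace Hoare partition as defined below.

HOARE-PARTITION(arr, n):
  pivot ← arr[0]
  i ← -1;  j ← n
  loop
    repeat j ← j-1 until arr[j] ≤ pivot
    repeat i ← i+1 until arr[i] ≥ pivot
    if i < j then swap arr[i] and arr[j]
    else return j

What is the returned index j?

6

pivot=3
j stops at 10 (-6), i stops at 0 (3); swap ⇒ [-6, 2, -2, 6, -1, 0, 1, -4, 4, 5, 3]
j stops at 7 (-4), i stops at 3 (6); swap ⇒ [-6, 2, -2, -4, -1, 0, 1, 6, 4, 5, 3]
j stops at 6, i stops at 7; i≥j ⇒ return 6. arr=[-6, 2, -2, -4, -1, 0, 1, 6, 4, 5, 3]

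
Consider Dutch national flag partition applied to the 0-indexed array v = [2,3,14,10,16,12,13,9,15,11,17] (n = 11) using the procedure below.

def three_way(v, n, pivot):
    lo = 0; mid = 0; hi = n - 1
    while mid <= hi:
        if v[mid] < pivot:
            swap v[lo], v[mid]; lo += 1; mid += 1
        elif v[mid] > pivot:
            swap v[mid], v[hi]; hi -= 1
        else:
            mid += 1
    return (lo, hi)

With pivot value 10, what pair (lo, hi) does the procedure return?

lo=0 mid=0 hi=10
2<10: swap(0,0), lo=1 mid=1 ⇒ [2,3,14,10,16,12,13,9,15,11,17]
3<10: swap(1,1), lo=2 mid=2 ⇒ [2,3,14,10,16,12,13,9,15,11,17]
14>10: swap(2,10), hi=9 ⇒ [2,3,17,10,16,12,13,9,15,11,14]
17>10: swap(2,9), hi=8 ⇒ [2,3,11,10,16,12,13,9,15,17,14]
11>10: swap(2,8), hi=7 ⇒ [2,3,15,10,16,12,13,9,11,17,14]
15>10: swap(2,7), hi=6 ⇒ [2,3,9,10,16,12,13,15,11,17,14]
9<10: swap(2,2), lo=3 mid=3 ⇒ [2,3,9,10,16,12,13,15,11,17,14]
10=10: mid=4
16>10: swap(4,6), hi=5 ⇒ [2,3,9,10,13,12,16,15,11,17,14]
13>10: swap(4,5), hi=4 ⇒ [2,3,9,10,12,13,16,15,11,17,14]
12>10: swap(4,4), hi=3 ⇒ [2,3,9,10,12,13,16,15,11,17,14]
done. lo=3 hi=3; v=[2,3,9,10,12,13,16,15,11,17,14]

(3, 3)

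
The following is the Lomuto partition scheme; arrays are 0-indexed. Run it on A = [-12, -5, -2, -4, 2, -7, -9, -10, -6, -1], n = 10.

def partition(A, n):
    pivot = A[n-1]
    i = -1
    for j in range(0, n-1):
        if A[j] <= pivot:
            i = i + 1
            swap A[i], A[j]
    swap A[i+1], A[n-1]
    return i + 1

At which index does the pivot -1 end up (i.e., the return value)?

pivot=-1, i=-1
j=0: -12≤-1, i=0, swap(0,0) ⇒ [-12, -5, -2, -4, 2, -7, -9, -10, -6, -1]
j=1: -5≤-1, i=1, swap(1,1) ⇒ [-12, -5, -2, -4, 2, -7, -9, -10, -6, -1]
j=2: -2≤-1, i=2, swap(2,2) ⇒ [-12, -5, -2, -4, 2, -7, -9, -10, -6, -1]
j=3: -4≤-1, i=3, swap(3,3) ⇒ [-12, -5, -2, -4, 2, -7, -9, -10, -6, -1]
j=4: 2>-1, skip
j=5: -7≤-1, i=4, swap(4,5) ⇒ [-12, -5, -2, -4, -7, 2, -9, -10, -6, -1]
j=6: -9≤-1, i=5, swap(5,6) ⇒ [-12, -5, -2, -4, -7, -9, 2, -10, -6, -1]
j=7: -10≤-1, i=6, swap(6,7) ⇒ [-12, -5, -2, -4, -7, -9, -10, 2, -6, -1]
j=8: -6≤-1, i=7, swap(7,8) ⇒ [-12, -5, -2, -4, -7, -9, -10, -6, 2, -1]
swap(8,9) ⇒ [-12, -5, -2, -4, -7, -9, -10, -6, -1, 2]; return 8

8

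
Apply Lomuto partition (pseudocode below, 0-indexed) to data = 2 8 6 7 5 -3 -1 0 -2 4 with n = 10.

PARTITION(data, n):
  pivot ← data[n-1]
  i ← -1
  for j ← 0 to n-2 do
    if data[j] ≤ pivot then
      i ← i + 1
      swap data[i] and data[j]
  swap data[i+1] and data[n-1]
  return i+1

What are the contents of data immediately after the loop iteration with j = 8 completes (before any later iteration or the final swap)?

pivot=4, i=-1
j=0: 2≤4, i=0, swap(0,0) ⇒ 2 8 6 7 5 -3 -1 0 -2 4
j=1: 8>4, skip
j=2: 6>4, skip
j=3: 7>4, skip
j=4: 5>4, skip
j=5: -3≤4, i=1, swap(1,5) ⇒ 2 -3 6 7 5 8 -1 0 -2 4
j=6: -1≤4, i=2, swap(2,6) ⇒ 2 -3 -1 7 5 8 6 0 -2 4
j=7: 0≤4, i=3, swap(3,7) ⇒ 2 -3 -1 0 5 8 6 7 -2 4
j=8: -2≤4, i=4, swap(4,8) ⇒ 2 -3 -1 0 -2 8 6 7 5 4
(after j=8) data = 2 -3 -1 0 -2 8 6 7 5 4

2 -3 -1 0 -2 8 6 7 5 4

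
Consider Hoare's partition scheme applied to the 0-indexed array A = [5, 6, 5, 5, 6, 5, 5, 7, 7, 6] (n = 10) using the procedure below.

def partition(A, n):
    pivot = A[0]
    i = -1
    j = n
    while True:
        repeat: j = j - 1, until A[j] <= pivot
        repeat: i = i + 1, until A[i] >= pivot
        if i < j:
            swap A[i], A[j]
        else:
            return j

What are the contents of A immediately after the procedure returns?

pivot=5
j stops at 6 (5), i stops at 0 (5); swap ⇒ [5, 6, 5, 5, 6, 5, 5, 7, 7, 6]
j stops at 5 (5), i stops at 1 (6); swap ⇒ [5, 5, 5, 5, 6, 6, 5, 7, 7, 6]
j stops at 3 (5), i stops at 2 (5); swap ⇒ [5, 5, 5, 5, 6, 6, 5, 7, 7, 6]
j stops at 2, i stops at 3; i≥j ⇒ return 2. A=[5, 5, 5, 5, 6, 6, 5, 7, 7, 6]

[5, 5, 5, 5, 6, 6, 5, 7, 7, 6]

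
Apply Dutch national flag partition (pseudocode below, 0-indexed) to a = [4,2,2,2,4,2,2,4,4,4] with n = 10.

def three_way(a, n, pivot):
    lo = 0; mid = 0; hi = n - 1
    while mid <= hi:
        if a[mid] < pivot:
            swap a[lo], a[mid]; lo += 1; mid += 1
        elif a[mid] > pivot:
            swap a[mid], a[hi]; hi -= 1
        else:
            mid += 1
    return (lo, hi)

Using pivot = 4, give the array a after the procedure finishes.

[2,2,2,2,2,4,4,4,4,4]

pivot = 4; lo=0, mid=0, hi=9
a[mid]=4=4: mid=1
a[mid]=2<4: swap a[0],a[1]; lo=1,mid=2 → [2,4,2,2,4,2,2,4,4,4]
a[mid]=2<4: swap a[1],a[2]; lo=2,mid=3 → [2,2,4,2,4,2,2,4,4,4]
a[mid]=2<4: swap a[2],a[3]; lo=3,mid=4 → [2,2,2,4,4,2,2,4,4,4]
a[mid]=4=4: mid=5
a[mid]=2<4: swap a[3],a[5]; lo=4,mid=6 → [2,2,2,2,4,4,2,4,4,4]
a[mid]=2<4: swap a[4],a[6]; lo=5,mid=7 → [2,2,2,2,2,4,4,4,4,4]
a[mid]=4=4: mid=8
a[mid]=4=4: mid=9
a[mid]=4=4: mid=10
end: lo=5, hi=9; a = [2,2,2,2,2,4,4,4,4,4]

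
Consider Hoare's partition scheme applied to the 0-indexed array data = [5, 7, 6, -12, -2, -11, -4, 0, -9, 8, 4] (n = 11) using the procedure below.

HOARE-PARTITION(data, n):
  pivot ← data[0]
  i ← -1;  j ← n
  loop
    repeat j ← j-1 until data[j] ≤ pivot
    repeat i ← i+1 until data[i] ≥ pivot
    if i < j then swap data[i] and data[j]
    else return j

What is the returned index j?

6

pivot = data[0] = 5; i = -1, j = 11
j→10 (data[10]=4≤5), i→0 (data[0]=5≥5); i<j, swap → [4, 7, 6, -12, -2, -11, -4, 0, -9, 8, 5]
j→8 (data[8]=-9≤5), i→1 (data[1]=7≥5); i<j, swap → [4, -9, 6, -12, -2, -11, -4, 0, 7, 8, 5]
j→7 (data[7]=0≤5), i→2 (data[2]=6≥5); i<j, swap → [4, -9, 0, -12, -2, -11, -4, 6, 7, 8, 5]
j→6, i→7; i≥j, return j=6. data = [4, -9, 0, -12, -2, -11, -4, 6, 7, 8, 5]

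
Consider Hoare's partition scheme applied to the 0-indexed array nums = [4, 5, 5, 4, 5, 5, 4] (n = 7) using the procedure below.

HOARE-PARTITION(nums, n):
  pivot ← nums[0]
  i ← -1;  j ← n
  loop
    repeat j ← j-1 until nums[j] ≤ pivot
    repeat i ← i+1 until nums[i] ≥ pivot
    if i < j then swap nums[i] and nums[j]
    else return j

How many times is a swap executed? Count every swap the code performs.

2

pivot = nums[0] = 4; i = -1, j = 7
j→6 (nums[6]=4≤4), i→0 (nums[0]=4≥4); i<j, swap → [4, 5, 5, 4, 5, 5, 4]
j→3 (nums[3]=4≤4), i→1 (nums[1]=5≥4); i<j, swap → [4, 4, 5, 5, 5, 5, 4]
j→1, i→2; i≥j, return j=1. nums = [4, 4, 5, 5, 5, 5, 4]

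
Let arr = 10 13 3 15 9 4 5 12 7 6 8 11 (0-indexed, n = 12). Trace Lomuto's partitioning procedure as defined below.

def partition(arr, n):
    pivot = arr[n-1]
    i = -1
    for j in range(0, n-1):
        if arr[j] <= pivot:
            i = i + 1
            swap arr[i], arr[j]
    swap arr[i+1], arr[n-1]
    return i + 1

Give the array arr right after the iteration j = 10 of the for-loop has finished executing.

10 3 9 4 5 7 6 8 15 13 12 11

pivot = arr[11] = 11; i = -1
j=0: arr[0]=10 ≤ 11 → i=0, swap arr[0],arr[0] (no change) → 10 13 3 15 9 4 5 12 7 6 8 11
j=1: arr[1]=13 > 11 → no swap
j=2: arr[2]=3 ≤ 11 → i=1, swap arr[1],arr[2] → 10 3 13 15 9 4 5 12 7 6 8 11
j=3: arr[3]=15 > 11 → no swap
j=4: arr[4]=9 ≤ 11 → i=2, swap arr[2],arr[4] → 10 3 9 15 13 4 5 12 7 6 8 11
j=5: arr[5]=4 ≤ 11 → i=3, swap arr[3],arr[5] → 10 3 9 4 13 15 5 12 7 6 8 11
j=6: arr[6]=5 ≤ 11 → i=4, swap arr[4],arr[6] → 10 3 9 4 5 15 13 12 7 6 8 11
j=7: arr[7]=12 > 11 → no swap
j=8: arr[8]=7 ≤ 11 → i=5, swap arr[5],arr[8] → 10 3 9 4 5 7 13 12 15 6 8 11
j=9: arr[9]=6 ≤ 11 → i=6, swap arr[6],arr[9] → 10 3 9 4 5 7 6 12 15 13 8 11
j=10: arr[10]=8 ≤ 11 → i=7, swap arr[7],arr[10] → 10 3 9 4 5 7 6 8 15 13 12 11
(after j=10) arr = 10 3 9 4 5 7 6 8 15 13 12 11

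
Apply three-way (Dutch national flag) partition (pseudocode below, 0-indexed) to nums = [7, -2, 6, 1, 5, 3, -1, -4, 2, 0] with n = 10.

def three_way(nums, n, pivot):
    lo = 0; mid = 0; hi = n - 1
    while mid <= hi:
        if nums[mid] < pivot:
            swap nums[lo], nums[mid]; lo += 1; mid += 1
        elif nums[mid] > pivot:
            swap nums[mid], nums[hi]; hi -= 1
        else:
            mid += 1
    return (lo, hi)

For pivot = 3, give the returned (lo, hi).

(6, 6)

lo=0 mid=0 hi=9
7>3: swap(0,9), hi=8 ⇒ [0, -2, 6, 1, 5, 3, -1, -4, 2, 7]
0<3: swap(0,0), lo=1 mid=1 ⇒ [0, -2, 6, 1, 5, 3, -1, -4, 2, 7]
-2<3: swap(1,1), lo=2 mid=2 ⇒ [0, -2, 6, 1, 5, 3, -1, -4, 2, 7]
6>3: swap(2,8), hi=7 ⇒ [0, -2, 2, 1, 5, 3, -1, -4, 6, 7]
2<3: swap(2,2), lo=3 mid=3 ⇒ [0, -2, 2, 1, 5, 3, -1, -4, 6, 7]
1<3: swap(3,3), lo=4 mid=4 ⇒ [0, -2, 2, 1, 5, 3, -1, -4, 6, 7]
5>3: swap(4,7), hi=6 ⇒ [0, -2, 2, 1, -4, 3, -1, 5, 6, 7]
-4<3: swap(4,4), lo=5 mid=5 ⇒ [0, -2, 2, 1, -4, 3, -1, 5, 6, 7]
3=3: mid=6
-1<3: swap(5,6), lo=6 mid=7 ⇒ [0, -2, 2, 1, -4, -1, 3, 5, 6, 7]
done. lo=6 hi=6; nums=[0, -2, 2, 1, -4, -1, 3, 5, 6, 7]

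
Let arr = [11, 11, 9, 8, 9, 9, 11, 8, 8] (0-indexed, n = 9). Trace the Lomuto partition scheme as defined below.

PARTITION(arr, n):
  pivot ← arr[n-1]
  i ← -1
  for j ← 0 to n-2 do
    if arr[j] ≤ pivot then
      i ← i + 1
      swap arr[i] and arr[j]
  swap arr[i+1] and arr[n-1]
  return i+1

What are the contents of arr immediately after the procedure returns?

pivot=8, i=-1
j=0: 11>8, skip
j=1: 11>8, skip
j=2: 9>8, skip
j=3: 8≤8, i=0, swap(0,3) ⇒ [8, 11, 9, 11, 9, 9, 11, 8, 8]
j=4: 9>8, skip
j=5: 9>8, skip
j=6: 11>8, skip
j=7: 8≤8, i=1, swap(1,7) ⇒ [8, 8, 9, 11, 9, 9, 11, 11, 8]
swap(2,8) ⇒ [8, 8, 8, 11, 9, 9, 11, 11, 9]; return 2

[8, 8, 8, 11, 9, 9, 11, 11, 9]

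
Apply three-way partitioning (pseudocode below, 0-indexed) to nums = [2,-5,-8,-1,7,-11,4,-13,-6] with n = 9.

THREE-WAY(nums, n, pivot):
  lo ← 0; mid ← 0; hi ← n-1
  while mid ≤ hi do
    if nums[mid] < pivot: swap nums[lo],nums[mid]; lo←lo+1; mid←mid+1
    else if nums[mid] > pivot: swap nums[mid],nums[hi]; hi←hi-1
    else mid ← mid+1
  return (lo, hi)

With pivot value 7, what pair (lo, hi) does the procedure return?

(8, 8)

pivot = 7; lo=0, mid=0, hi=8
nums[mid]=2<7: swap nums[0],nums[0]; lo=1,mid=1 → [2,-5,-8,-1,7,-11,4,-13,-6]
nums[mid]=-5<7: swap nums[1],nums[1]; lo=2,mid=2 → [2,-5,-8,-1,7,-11,4,-13,-6]
nums[mid]=-8<7: swap nums[2],nums[2]; lo=3,mid=3 → [2,-5,-8,-1,7,-11,4,-13,-6]
nums[mid]=-1<7: swap nums[3],nums[3]; lo=4,mid=4 → [2,-5,-8,-1,7,-11,4,-13,-6]
nums[mid]=7=7: mid=5
nums[mid]=-11<7: swap nums[4],nums[5]; lo=5,mid=6 → [2,-5,-8,-1,-11,7,4,-13,-6]
nums[mid]=4<7: swap nums[5],nums[6]; lo=6,mid=7 → [2,-5,-8,-1,-11,4,7,-13,-6]
nums[mid]=-13<7: swap nums[6],nums[7]; lo=7,mid=8 → [2,-5,-8,-1,-11,4,-13,7,-6]
nums[mid]=-6<7: swap nums[7],nums[8]; lo=8,mid=9 → [2,-5,-8,-1,-11,4,-13,-6,7]
end: lo=8, hi=8; nums = [2,-5,-8,-1,-11,4,-13,-6,7]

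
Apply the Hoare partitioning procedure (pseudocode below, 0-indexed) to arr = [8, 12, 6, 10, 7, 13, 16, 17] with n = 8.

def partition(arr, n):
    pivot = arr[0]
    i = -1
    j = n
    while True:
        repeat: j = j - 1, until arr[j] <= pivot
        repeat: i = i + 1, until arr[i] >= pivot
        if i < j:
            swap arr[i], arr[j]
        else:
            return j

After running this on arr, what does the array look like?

pivot=8
j stops at 4 (7), i stops at 0 (8); swap ⇒ [7, 12, 6, 10, 8, 13, 16, 17]
j stops at 2 (6), i stops at 1 (12); swap ⇒ [7, 6, 12, 10, 8, 13, 16, 17]
j stops at 1, i stops at 2; i≥j ⇒ return 1. arr=[7, 6, 12, 10, 8, 13, 16, 17]

[7, 6, 12, 10, 8, 13, 16, 17]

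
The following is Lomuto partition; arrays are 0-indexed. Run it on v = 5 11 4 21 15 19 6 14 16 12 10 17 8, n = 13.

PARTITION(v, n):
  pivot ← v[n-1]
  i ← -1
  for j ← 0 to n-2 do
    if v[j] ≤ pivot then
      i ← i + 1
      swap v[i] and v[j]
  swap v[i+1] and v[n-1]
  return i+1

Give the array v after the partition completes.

pivot = v[12] = 8; i = -1
j=0: v[0]=5 ≤ 8 → i=0, swap v[0],v[0] (no change) → 5 11 4 21 15 19 6 14 16 12 10 17 8
j=1: v[1]=11 > 8 → no swap
j=2: v[2]=4 ≤ 8 → i=1, swap v[1],v[2] → 5 4 11 21 15 19 6 14 16 12 10 17 8
j=3: v[3]=21 > 8 → no swap
j=4: v[4]=15 > 8 → no swap
j=5: v[5]=19 > 8 → no swap
j=6: v[6]=6 ≤ 8 → i=2, swap v[2],v[6] → 5 4 6 21 15 19 11 14 16 12 10 17 8
j=7: v[7]=14 > 8 → no swap
j=8: v[8]=16 > 8 → no swap
j=9: v[9]=12 > 8 → no swap
j=10: v[10]=10 > 8 → no swap
j=11: v[11]=17 > 8 → no swap
final swap v[3],v[12] → 5 4 6 8 15 19 11 14 16 12 10 17 21; return 3

5 4 6 8 15 19 11 14 16 12 10 17 21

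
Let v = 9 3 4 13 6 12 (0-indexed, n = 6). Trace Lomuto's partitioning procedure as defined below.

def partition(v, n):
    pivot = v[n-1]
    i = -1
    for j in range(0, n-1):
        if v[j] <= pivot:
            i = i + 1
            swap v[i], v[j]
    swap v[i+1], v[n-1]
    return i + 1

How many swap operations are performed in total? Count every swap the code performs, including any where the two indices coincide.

5

pivot=12, i=-1
j=0: 9≤12, i=0, swap(0,0) ⇒ 9 3 4 13 6 12
j=1: 3≤12, i=1, swap(1,1) ⇒ 9 3 4 13 6 12
j=2: 4≤12, i=2, swap(2,2) ⇒ 9 3 4 13 6 12
j=3: 13>12, skip
j=4: 6≤12, i=3, swap(3,4) ⇒ 9 3 4 6 13 12
swap(4,5) ⇒ 9 3 4 6 12 13; return 4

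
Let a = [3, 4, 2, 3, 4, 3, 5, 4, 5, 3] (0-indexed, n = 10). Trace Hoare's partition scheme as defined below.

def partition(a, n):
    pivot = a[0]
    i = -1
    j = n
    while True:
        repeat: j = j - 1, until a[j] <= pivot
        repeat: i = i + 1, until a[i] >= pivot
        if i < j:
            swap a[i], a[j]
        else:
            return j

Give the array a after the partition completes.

pivot = a[0] = 3; i = -1, j = 10
j→9 (a[9]=3≤3), i→0 (a[0]=3≥3); i<j, swap → [3, 4, 2, 3, 4, 3, 5, 4, 5, 3]
j→5 (a[5]=3≤3), i→1 (a[1]=4≥3); i<j, swap → [3, 3, 2, 3, 4, 4, 5, 4, 5, 3]
j→3, i→3; i≥j, return j=3. a = [3, 3, 2, 3, 4, 4, 5, 4, 5, 3]

[3, 3, 2, 3, 4, 4, 5, 4, 5, 3]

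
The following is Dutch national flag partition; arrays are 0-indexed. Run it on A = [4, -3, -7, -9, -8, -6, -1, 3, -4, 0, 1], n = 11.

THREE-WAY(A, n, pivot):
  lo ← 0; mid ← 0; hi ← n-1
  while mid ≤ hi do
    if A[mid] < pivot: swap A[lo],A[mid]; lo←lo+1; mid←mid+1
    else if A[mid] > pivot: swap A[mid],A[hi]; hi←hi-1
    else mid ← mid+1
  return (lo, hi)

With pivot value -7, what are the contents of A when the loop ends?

[-8, -9, -7, -3, -6, -1, 3, -4, 0, 1, 4]

pivot = -7; lo=0, mid=0, hi=10
A[mid]=4>-7: swap A[0],A[10]; hi=9 → [1, -3, -7, -9, -8, -6, -1, 3, -4, 0, 4]
A[mid]=1>-7: swap A[0],A[9]; hi=8 → [0, -3, -7, -9, -8, -6, -1, 3, -4, 1, 4]
A[mid]=0>-7: swap A[0],A[8]; hi=7 → [-4, -3, -7, -9, -8, -6, -1, 3, 0, 1, 4]
A[mid]=-4>-7: swap A[0],A[7]; hi=6 → [3, -3, -7, -9, -8, -6, -1, -4, 0, 1, 4]
A[mid]=3>-7: swap A[0],A[6]; hi=5 → [-1, -3, -7, -9, -8, -6, 3, -4, 0, 1, 4]
A[mid]=-1>-7: swap A[0],A[5]; hi=4 → [-6, -3, -7, -9, -8, -1, 3, -4, 0, 1, 4]
A[mid]=-6>-7: swap A[0],A[4]; hi=3 → [-8, -3, -7, -9, -6, -1, 3, -4, 0, 1, 4]
A[mid]=-8<-7: swap A[0],A[0]; lo=1,mid=1 → [-8, -3, -7, -9, -6, -1, 3, -4, 0, 1, 4]
A[mid]=-3>-7: swap A[1],A[3]; hi=2 → [-8, -9, -7, -3, -6, -1, 3, -4, 0, 1, 4]
A[mid]=-9<-7: swap A[1],A[1]; lo=2,mid=2 → [-8, -9, -7, -3, -6, -1, 3, -4, 0, 1, 4]
A[mid]=-7=-7: mid=3
end: lo=2, hi=2; A = [-8, -9, -7, -3, -6, -1, 3, -4, 0, 1, 4]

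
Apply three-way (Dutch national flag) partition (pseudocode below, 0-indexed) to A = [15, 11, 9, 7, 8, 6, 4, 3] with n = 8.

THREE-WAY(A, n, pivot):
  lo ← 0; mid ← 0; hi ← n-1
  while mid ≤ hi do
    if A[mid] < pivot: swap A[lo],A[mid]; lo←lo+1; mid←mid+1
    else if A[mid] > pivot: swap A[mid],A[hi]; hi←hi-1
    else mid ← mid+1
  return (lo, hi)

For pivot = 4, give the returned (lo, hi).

(1, 1)

lo=0 mid=0 hi=7
15>4: swap(0,7), hi=6 ⇒ [3, 11, 9, 7, 8, 6, 4, 15]
3<4: swap(0,0), lo=1 mid=1 ⇒ [3, 11, 9, 7, 8, 6, 4, 15]
11>4: swap(1,6), hi=5 ⇒ [3, 4, 9, 7, 8, 6, 11, 15]
4=4: mid=2
9>4: swap(2,5), hi=4 ⇒ [3, 4, 6, 7, 8, 9, 11, 15]
6>4: swap(2,4), hi=3 ⇒ [3, 4, 8, 7, 6, 9, 11, 15]
8>4: swap(2,3), hi=2 ⇒ [3, 4, 7, 8, 6, 9, 11, 15]
7>4: swap(2,2), hi=1 ⇒ [3, 4, 7, 8, 6, 9, 11, 15]
done. lo=1 hi=1; A=[3, 4, 7, 8, 6, 9, 11, 15]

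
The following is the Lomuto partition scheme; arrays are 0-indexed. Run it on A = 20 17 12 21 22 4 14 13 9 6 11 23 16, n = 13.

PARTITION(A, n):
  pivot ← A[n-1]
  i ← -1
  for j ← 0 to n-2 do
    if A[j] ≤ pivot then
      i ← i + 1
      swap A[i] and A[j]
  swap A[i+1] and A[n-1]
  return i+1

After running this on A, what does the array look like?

pivot=16, i=-1
j=0: 20>16, skip
j=1: 17>16, skip
j=2: 12≤16, i=0, swap(0,2) ⇒ 12 17 20 21 22 4 14 13 9 6 11 23 16
j=3: 21>16, skip
j=4: 22>16, skip
j=5: 4≤16, i=1, swap(1,5) ⇒ 12 4 20 21 22 17 14 13 9 6 11 23 16
j=6: 14≤16, i=2, swap(2,6) ⇒ 12 4 14 21 22 17 20 13 9 6 11 23 16
j=7: 13≤16, i=3, swap(3,7) ⇒ 12 4 14 13 22 17 20 21 9 6 11 23 16
j=8: 9≤16, i=4, swap(4,8) ⇒ 12 4 14 13 9 17 20 21 22 6 11 23 16
j=9: 6≤16, i=5, swap(5,9) ⇒ 12 4 14 13 9 6 20 21 22 17 11 23 16
j=10: 11≤16, i=6, swap(6,10) ⇒ 12 4 14 13 9 6 11 21 22 17 20 23 16
j=11: 23>16, skip
swap(7,12) ⇒ 12 4 14 13 9 6 11 16 22 17 20 23 21; return 7

12 4 14 13 9 6 11 16 22 17 20 23 21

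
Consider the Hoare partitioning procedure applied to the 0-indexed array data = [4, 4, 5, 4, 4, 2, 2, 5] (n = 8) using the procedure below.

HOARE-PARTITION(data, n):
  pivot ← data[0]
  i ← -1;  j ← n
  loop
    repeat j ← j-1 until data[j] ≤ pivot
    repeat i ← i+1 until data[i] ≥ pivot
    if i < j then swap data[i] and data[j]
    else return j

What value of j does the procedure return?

3

pivot = data[0] = 4; i = -1, j = 8
j→6 (data[6]=2≤4), i→0 (data[0]=4≥4); i<j, swap → [2, 4, 5, 4, 4, 2, 4, 5]
j→5 (data[5]=2≤4), i→1 (data[1]=4≥4); i<j, swap → [2, 2, 5, 4, 4, 4, 4, 5]
j→4 (data[4]=4≤4), i→2 (data[2]=5≥4); i<j, swap → [2, 2, 4, 4, 5, 4, 4, 5]
j→3, i→3; i≥j, return j=3. data = [2, 2, 4, 4, 5, 4, 4, 5]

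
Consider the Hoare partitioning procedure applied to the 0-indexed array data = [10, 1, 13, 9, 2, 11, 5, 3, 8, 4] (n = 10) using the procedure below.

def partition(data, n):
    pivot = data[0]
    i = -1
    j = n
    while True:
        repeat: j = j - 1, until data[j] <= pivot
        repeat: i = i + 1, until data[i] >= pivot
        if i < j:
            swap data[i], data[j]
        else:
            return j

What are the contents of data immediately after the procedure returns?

[4, 1, 8, 9, 2, 3, 5, 11, 13, 10]

pivot = data[0] = 10; i = -1, j = 10
j→9 (data[9]=4≤10), i→0 (data[0]=10≥10); i<j, swap → [4, 1, 13, 9, 2, 11, 5, 3, 8, 10]
j→8 (data[8]=8≤10), i→2 (data[2]=13≥10); i<j, swap → [4, 1, 8, 9, 2, 11, 5, 3, 13, 10]
j→7 (data[7]=3≤10), i→5 (data[5]=11≥10); i<j, swap → [4, 1, 8, 9, 2, 3, 5, 11, 13, 10]
j→6, i→7; i≥j, return j=6. data = [4, 1, 8, 9, 2, 3, 5, 11, 13, 10]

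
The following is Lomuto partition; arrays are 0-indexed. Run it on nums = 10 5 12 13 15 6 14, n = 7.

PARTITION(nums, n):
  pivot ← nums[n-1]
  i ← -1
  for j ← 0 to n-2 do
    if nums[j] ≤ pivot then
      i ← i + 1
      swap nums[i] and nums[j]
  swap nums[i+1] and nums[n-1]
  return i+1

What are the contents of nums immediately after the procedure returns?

10 5 12 13 6 14 15

pivot=14, i=-1
j=0: 10≤14, i=0, swap(0,0) ⇒ 10 5 12 13 15 6 14
j=1: 5≤14, i=1, swap(1,1) ⇒ 10 5 12 13 15 6 14
j=2: 12≤14, i=2, swap(2,2) ⇒ 10 5 12 13 15 6 14
j=3: 13≤14, i=3, swap(3,3) ⇒ 10 5 12 13 15 6 14
j=4: 15>14, skip
j=5: 6≤14, i=4, swap(4,5) ⇒ 10 5 12 13 6 15 14
swap(5,6) ⇒ 10 5 12 13 6 14 15; return 5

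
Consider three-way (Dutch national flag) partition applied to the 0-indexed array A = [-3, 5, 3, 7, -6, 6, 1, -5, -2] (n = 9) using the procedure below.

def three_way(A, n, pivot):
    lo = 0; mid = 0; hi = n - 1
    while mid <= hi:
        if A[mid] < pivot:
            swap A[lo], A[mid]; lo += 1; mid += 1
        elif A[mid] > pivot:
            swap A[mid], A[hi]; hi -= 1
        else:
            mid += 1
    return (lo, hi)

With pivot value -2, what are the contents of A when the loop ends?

lo=0 mid=0 hi=8
-3<-2: swap(0,0), lo=1 mid=1 ⇒ [-3, 5, 3, 7, -6, 6, 1, -5, -2]
5>-2: swap(1,8), hi=7 ⇒ [-3, -2, 3, 7, -6, 6, 1, -5, 5]
-2=-2: mid=2
3>-2: swap(2,7), hi=6 ⇒ [-3, -2, -5, 7, -6, 6, 1, 3, 5]
-5<-2: swap(1,2), lo=2 mid=3 ⇒ [-3, -5, -2, 7, -6, 6, 1, 3, 5]
7>-2: swap(3,6), hi=5 ⇒ [-3, -5, -2, 1, -6, 6, 7, 3, 5]
1>-2: swap(3,5), hi=4 ⇒ [-3, -5, -2, 6, -6, 1, 7, 3, 5]
6>-2: swap(3,4), hi=3 ⇒ [-3, -5, -2, -6, 6, 1, 7, 3, 5]
-6<-2: swap(2,3), lo=3 mid=4 ⇒ [-3, -5, -6, -2, 6, 1, 7, 3, 5]
done. lo=3 hi=3; A=[-3, -5, -6, -2, 6, 1, 7, 3, 5]

[-3, -5, -6, -2, 6, 1, 7, 3, 5]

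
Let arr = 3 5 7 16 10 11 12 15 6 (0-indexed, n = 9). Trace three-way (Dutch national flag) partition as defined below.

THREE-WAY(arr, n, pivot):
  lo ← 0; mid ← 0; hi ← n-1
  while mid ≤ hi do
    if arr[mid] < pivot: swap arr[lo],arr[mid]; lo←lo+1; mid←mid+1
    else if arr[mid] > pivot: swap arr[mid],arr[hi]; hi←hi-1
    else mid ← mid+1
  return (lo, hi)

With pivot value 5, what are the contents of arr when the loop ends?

lo=0 mid=0 hi=8
3<5: swap(0,0), lo=1 mid=1 ⇒ 3 5 7 16 10 11 12 15 6
5=5: mid=2
7>5: swap(2,8), hi=7 ⇒ 3 5 6 16 10 11 12 15 7
6>5: swap(2,7), hi=6 ⇒ 3 5 15 16 10 11 12 6 7
15>5: swap(2,6), hi=5 ⇒ 3 5 12 16 10 11 15 6 7
12>5: swap(2,5), hi=4 ⇒ 3 5 11 16 10 12 15 6 7
11>5: swap(2,4), hi=3 ⇒ 3 5 10 16 11 12 15 6 7
10>5: swap(2,3), hi=2 ⇒ 3 5 16 10 11 12 15 6 7
16>5: swap(2,2), hi=1 ⇒ 3 5 16 10 11 12 15 6 7
done. lo=1 hi=1; arr=3 5 16 10 11 12 15 6 7

3 5 16 10 11 12 15 6 7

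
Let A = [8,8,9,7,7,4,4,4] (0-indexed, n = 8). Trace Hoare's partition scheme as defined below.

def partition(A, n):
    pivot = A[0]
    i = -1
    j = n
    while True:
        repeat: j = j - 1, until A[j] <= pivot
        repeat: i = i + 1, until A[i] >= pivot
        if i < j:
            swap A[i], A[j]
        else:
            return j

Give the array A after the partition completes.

pivot=8
j stops at 7 (4), i stops at 0 (8); swap ⇒ [4,8,9,7,7,4,4,8]
j stops at 6 (4), i stops at 1 (8); swap ⇒ [4,4,9,7,7,4,8,8]
j stops at 5 (4), i stops at 2 (9); swap ⇒ [4,4,4,7,7,9,8,8]
j stops at 4, i stops at 5; i≥j ⇒ return 4. A=[4,4,4,7,7,9,8,8]

[4,4,4,7,7,9,8,8]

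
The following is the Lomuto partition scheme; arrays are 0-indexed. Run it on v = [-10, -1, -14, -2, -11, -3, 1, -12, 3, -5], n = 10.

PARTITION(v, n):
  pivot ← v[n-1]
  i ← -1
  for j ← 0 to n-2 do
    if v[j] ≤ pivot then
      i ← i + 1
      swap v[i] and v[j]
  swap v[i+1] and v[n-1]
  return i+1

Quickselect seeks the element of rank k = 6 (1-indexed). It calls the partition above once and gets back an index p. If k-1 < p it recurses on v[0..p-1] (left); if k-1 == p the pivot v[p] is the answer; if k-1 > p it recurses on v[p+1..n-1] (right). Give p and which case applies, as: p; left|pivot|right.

4; right

pivot = v[9] = -5; i = -1
j=0: v[0]=-10 ≤ -5 → i=0, swap v[0],v[0] (no change) → [-10, -1, -14, -2, -11, -3, 1, -12, 3, -5]
j=1: v[1]=-1 > -5 → no swap
j=2: v[2]=-14 ≤ -5 → i=1, swap v[1],v[2] → [-10, -14, -1, -2, -11, -3, 1, -12, 3, -5]
j=3: v[3]=-2 > -5 → no swap
j=4: v[4]=-11 ≤ -5 → i=2, swap v[2],v[4] → [-10, -14, -11, -2, -1, -3, 1, -12, 3, -5]
j=5: v[5]=-3 > -5 → no swap
j=6: v[6]=1 > -5 → no swap
j=7: v[7]=-12 ≤ -5 → i=3, swap v[3],v[7] → [-10, -14, -11, -12, -1, -3, 1, -2, 3, -5]
j=8: v[8]=3 > -5 → no swap
final swap v[4],v[9] → [-10, -14, -11, -12, -5, -3, 1, -2, 3, -1]; return 4
p = 4; k-1 = 5 > 4 ⇒ right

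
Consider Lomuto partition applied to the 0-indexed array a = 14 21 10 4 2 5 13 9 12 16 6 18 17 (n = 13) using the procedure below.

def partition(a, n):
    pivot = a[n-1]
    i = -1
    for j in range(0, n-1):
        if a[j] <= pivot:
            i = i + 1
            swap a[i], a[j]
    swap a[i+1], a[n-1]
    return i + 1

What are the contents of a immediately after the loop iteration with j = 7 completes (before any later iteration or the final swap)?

14 10 4 2 5 13 9 21 12 16 6 18 17

pivot = a[12] = 17; i = -1
j=0: a[0]=14 ≤ 17 → i=0, swap a[0],a[0] (no change) → 14 21 10 4 2 5 13 9 12 16 6 18 17
j=1: a[1]=21 > 17 → no swap
j=2: a[2]=10 ≤ 17 → i=1, swap a[1],a[2] → 14 10 21 4 2 5 13 9 12 16 6 18 17
j=3: a[3]=4 ≤ 17 → i=2, swap a[2],a[3] → 14 10 4 21 2 5 13 9 12 16 6 18 17
j=4: a[4]=2 ≤ 17 → i=3, swap a[3],a[4] → 14 10 4 2 21 5 13 9 12 16 6 18 17
j=5: a[5]=5 ≤ 17 → i=4, swap a[4],a[5] → 14 10 4 2 5 21 13 9 12 16 6 18 17
j=6: a[6]=13 ≤ 17 → i=5, swap a[5],a[6] → 14 10 4 2 5 13 21 9 12 16 6 18 17
j=7: a[7]=9 ≤ 17 → i=6, swap a[6],a[7] → 14 10 4 2 5 13 9 21 12 16 6 18 17
(after j=7) a = 14 10 4 2 5 13 9 21 12 16 6 18 17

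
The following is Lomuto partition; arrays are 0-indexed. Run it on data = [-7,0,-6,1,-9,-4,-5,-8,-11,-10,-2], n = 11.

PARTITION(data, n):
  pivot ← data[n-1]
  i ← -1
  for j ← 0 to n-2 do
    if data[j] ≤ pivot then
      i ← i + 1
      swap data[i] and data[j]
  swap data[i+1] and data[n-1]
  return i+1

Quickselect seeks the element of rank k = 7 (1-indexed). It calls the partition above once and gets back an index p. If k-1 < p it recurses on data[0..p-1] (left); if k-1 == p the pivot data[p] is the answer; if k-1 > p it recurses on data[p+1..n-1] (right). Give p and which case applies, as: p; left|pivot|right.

8; left

pivot = data[10] = -2; i = -1
j=0: data[0]=-7 ≤ -2 → i=0, swap data[0],data[0] (no change) → [-7,0,-6,1,-9,-4,-5,-8,-11,-10,-2]
j=1: data[1]=0 > -2 → no swap
j=2: data[2]=-6 ≤ -2 → i=1, swap data[1],data[2] → [-7,-6,0,1,-9,-4,-5,-8,-11,-10,-2]
j=3: data[3]=1 > -2 → no swap
j=4: data[4]=-9 ≤ -2 → i=2, swap data[2],data[4] → [-7,-6,-9,1,0,-4,-5,-8,-11,-10,-2]
j=5: data[5]=-4 ≤ -2 → i=3, swap data[3],data[5] → [-7,-6,-9,-4,0,1,-5,-8,-11,-10,-2]
j=6: data[6]=-5 ≤ -2 → i=4, swap data[4],data[6] → [-7,-6,-9,-4,-5,1,0,-8,-11,-10,-2]
j=7: data[7]=-8 ≤ -2 → i=5, swap data[5],data[7] → [-7,-6,-9,-4,-5,-8,0,1,-11,-10,-2]
j=8: data[8]=-11 ≤ -2 → i=6, swap data[6],data[8] → [-7,-6,-9,-4,-5,-8,-11,1,0,-10,-2]
j=9: data[9]=-10 ≤ -2 → i=7, swap data[7],data[9] → [-7,-6,-9,-4,-5,-8,-11,-10,0,1,-2]
final swap data[8],data[10] → [-7,-6,-9,-4,-5,-8,-11,-10,-2,1,0]; return 8
p = 8; k-1 = 6 < 8 ⇒ left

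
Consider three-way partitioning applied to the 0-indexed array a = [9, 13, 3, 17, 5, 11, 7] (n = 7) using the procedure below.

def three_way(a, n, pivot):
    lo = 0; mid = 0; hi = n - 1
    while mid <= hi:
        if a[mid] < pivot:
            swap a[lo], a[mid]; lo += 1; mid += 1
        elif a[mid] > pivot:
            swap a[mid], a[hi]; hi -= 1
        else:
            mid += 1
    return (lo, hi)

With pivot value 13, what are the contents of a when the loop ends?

pivot = 13; lo=0, mid=0, hi=6
a[mid]=9<13: swap a[0],a[0]; lo=1,mid=1 → [9, 13, 3, 17, 5, 11, 7]
a[mid]=13=13: mid=2
a[mid]=3<13: swap a[1],a[2]; lo=2,mid=3 → [9, 3, 13, 17, 5, 11, 7]
a[mid]=17>13: swap a[3],a[6]; hi=5 → [9, 3, 13, 7, 5, 11, 17]
a[mid]=7<13: swap a[2],a[3]; lo=3,mid=4 → [9, 3, 7, 13, 5, 11, 17]
a[mid]=5<13: swap a[3],a[4]; lo=4,mid=5 → [9, 3, 7, 5, 13, 11, 17]
a[mid]=11<13: swap a[4],a[5]; lo=5,mid=6 → [9, 3, 7, 5, 11, 13, 17]
end: lo=5, hi=5; a = [9, 3, 7, 5, 11, 13, 17]

[9, 3, 7, 5, 11, 13, 17]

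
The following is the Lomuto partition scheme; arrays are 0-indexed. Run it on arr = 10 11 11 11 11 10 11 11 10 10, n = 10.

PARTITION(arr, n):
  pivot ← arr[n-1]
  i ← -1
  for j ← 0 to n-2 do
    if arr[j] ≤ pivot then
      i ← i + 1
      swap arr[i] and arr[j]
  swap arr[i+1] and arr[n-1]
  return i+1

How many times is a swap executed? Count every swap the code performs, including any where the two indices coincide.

pivot = arr[9] = 10; i = -1
j=0: arr[0]=10 ≤ 10 → i=0, swap arr[0],arr[0] (no change) → 10 11 11 11 11 10 11 11 10 10
j=1: arr[1]=11 > 10 → no swap
j=2: arr[2]=11 > 10 → no swap
j=3: arr[3]=11 > 10 → no swap
j=4: arr[4]=11 > 10 → no swap
j=5: arr[5]=10 ≤ 10 → i=1, swap arr[1],arr[5] → 10 10 11 11 11 11 11 11 10 10
j=6: arr[6]=11 > 10 → no swap
j=7: arr[7]=11 > 10 → no swap
j=8: arr[8]=10 ≤ 10 → i=2, swap arr[2],arr[8] → 10 10 10 11 11 11 11 11 11 10
final swap arr[3],arr[9] → 10 10 10 10 11 11 11 11 11 11; return 3

4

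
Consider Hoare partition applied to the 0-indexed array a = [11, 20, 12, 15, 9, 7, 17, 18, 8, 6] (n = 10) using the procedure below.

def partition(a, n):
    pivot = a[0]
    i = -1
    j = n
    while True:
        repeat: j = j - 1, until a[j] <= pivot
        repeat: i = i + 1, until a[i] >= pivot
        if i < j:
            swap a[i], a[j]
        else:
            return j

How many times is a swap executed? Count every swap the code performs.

4

pivot=11
j stops at 9 (6), i stops at 0 (11); swap ⇒ [6, 20, 12, 15, 9, 7, 17, 18, 8, 11]
j stops at 8 (8), i stops at 1 (20); swap ⇒ [6, 8, 12, 15, 9, 7, 17, 18, 20, 11]
j stops at 5 (7), i stops at 2 (12); swap ⇒ [6, 8, 7, 15, 9, 12, 17, 18, 20, 11]
j stops at 4 (9), i stops at 3 (15); swap ⇒ [6, 8, 7, 9, 15, 12, 17, 18, 20, 11]
j stops at 3, i stops at 4; i≥j ⇒ return 3. a=[6, 8, 7, 9, 15, 12, 17, 18, 20, 11]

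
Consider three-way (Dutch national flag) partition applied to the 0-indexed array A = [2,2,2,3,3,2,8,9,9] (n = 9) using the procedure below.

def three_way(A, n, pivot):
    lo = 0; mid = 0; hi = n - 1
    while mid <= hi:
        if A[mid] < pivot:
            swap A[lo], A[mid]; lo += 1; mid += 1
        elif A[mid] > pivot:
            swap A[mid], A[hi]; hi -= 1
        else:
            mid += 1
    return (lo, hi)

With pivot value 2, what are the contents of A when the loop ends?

lo=0 mid=0 hi=8
2=2: mid=1
2=2: mid=2
2=2: mid=3
3>2: swap(3,8), hi=7 ⇒ [2,2,2,9,3,2,8,9,3]
9>2: swap(3,7), hi=6 ⇒ [2,2,2,9,3,2,8,9,3]
9>2: swap(3,6), hi=5 ⇒ [2,2,2,8,3,2,9,9,3]
8>2: swap(3,5), hi=4 ⇒ [2,2,2,2,3,8,9,9,3]
2=2: mid=4
3>2: swap(4,4), hi=3 ⇒ [2,2,2,2,3,8,9,9,3]
done. lo=0 hi=3; A=[2,2,2,2,3,8,9,9,3]

[2,2,2,2,3,8,9,9,3]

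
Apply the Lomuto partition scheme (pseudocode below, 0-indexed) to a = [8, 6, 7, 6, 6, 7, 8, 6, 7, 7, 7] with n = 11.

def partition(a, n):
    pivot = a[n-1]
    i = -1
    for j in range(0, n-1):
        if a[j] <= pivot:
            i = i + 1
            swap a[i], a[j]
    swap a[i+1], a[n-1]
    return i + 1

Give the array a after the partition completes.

[6, 7, 6, 6, 7, 6, 7, 7, 7, 8, 8]

pivot = a[10] = 7; i = -1
j=0: a[0]=8 > 7 → no swap
j=1: a[1]=6 ≤ 7 → i=0, swap a[0],a[1] → [6, 8, 7, 6, 6, 7, 8, 6, 7, 7, 7]
j=2: a[2]=7 ≤ 7 → i=1, swap a[1],a[2] → [6, 7, 8, 6, 6, 7, 8, 6, 7, 7, 7]
j=3: a[3]=6 ≤ 7 → i=2, swap a[2],a[3] → [6, 7, 6, 8, 6, 7, 8, 6, 7, 7, 7]
j=4: a[4]=6 ≤ 7 → i=3, swap a[3],a[4] → [6, 7, 6, 6, 8, 7, 8, 6, 7, 7, 7]
j=5: a[5]=7 ≤ 7 → i=4, swap a[4],a[5] → [6, 7, 6, 6, 7, 8, 8, 6, 7, 7, 7]
j=6: a[6]=8 > 7 → no swap
j=7: a[7]=6 ≤ 7 → i=5, swap a[5],a[7] → [6, 7, 6, 6, 7, 6, 8, 8, 7, 7, 7]
j=8: a[8]=7 ≤ 7 → i=6, swap a[6],a[8] → [6, 7, 6, 6, 7, 6, 7, 8, 8, 7, 7]
j=9: a[9]=7 ≤ 7 → i=7, swap a[7],a[9] → [6, 7, 6, 6, 7, 6, 7, 7, 8, 8, 7]
final swap a[8],a[10] → [6, 7, 6, 6, 7, 6, 7, 7, 7, 8, 8]; return 8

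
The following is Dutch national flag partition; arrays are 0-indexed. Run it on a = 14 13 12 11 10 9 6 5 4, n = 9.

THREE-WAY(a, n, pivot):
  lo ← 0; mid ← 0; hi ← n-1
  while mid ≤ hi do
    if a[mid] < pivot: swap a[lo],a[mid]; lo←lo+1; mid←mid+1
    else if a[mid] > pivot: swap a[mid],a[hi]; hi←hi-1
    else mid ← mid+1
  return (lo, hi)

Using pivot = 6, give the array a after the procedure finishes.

4 5 6 10 9 11 12 13 14

lo=0 mid=0 hi=8
14>6: swap(0,8), hi=7 ⇒ 4 13 12 11 10 9 6 5 14
4<6: swap(0,0), lo=1 mid=1 ⇒ 4 13 12 11 10 9 6 5 14
13>6: swap(1,7), hi=6 ⇒ 4 5 12 11 10 9 6 13 14
5<6: swap(1,1), lo=2 mid=2 ⇒ 4 5 12 11 10 9 6 13 14
12>6: swap(2,6), hi=5 ⇒ 4 5 6 11 10 9 12 13 14
6=6: mid=3
11>6: swap(3,5), hi=4 ⇒ 4 5 6 9 10 11 12 13 14
9>6: swap(3,4), hi=3 ⇒ 4 5 6 10 9 11 12 13 14
10>6: swap(3,3), hi=2 ⇒ 4 5 6 10 9 11 12 13 14
done. lo=2 hi=2; a=4 5 6 10 9 11 12 13 14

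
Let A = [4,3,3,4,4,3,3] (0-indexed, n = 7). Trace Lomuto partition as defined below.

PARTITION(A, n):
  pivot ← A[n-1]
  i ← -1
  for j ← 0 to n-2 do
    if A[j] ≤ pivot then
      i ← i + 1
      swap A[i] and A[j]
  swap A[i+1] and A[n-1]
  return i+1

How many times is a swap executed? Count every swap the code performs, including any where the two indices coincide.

pivot = A[6] = 3; i = -1
j=0: A[0]=4 > 3 → no swap
j=1: A[1]=3 ≤ 3 → i=0, swap A[0],A[1] → [3,4,3,4,4,3,3]
j=2: A[2]=3 ≤ 3 → i=1, swap A[1],A[2] → [3,3,4,4,4,3,3]
j=3: A[3]=4 > 3 → no swap
j=4: A[4]=4 > 3 → no swap
j=5: A[5]=3 ≤ 3 → i=2, swap A[2],A[5] → [3,3,3,4,4,4,3]
final swap A[3],A[6] → [3,3,3,3,4,4,4]; return 3

4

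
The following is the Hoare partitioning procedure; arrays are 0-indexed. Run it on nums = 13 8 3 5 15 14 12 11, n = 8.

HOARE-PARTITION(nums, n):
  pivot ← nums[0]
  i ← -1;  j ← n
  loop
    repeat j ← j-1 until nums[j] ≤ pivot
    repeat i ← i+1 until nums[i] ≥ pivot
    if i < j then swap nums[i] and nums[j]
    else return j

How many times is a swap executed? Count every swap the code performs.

pivot = nums[0] = 13; i = -1, j = 8
j→7 (nums[7]=11≤13), i→0 (nums[0]=13≥13); i<j, swap → 11 8 3 5 15 14 12 13
j→6 (nums[6]=12≤13), i→4 (nums[4]=15≥13); i<j, swap → 11 8 3 5 12 14 15 13
j→4, i→5; i≥j, return j=4. nums = 11 8 3 5 12 14 15 13

2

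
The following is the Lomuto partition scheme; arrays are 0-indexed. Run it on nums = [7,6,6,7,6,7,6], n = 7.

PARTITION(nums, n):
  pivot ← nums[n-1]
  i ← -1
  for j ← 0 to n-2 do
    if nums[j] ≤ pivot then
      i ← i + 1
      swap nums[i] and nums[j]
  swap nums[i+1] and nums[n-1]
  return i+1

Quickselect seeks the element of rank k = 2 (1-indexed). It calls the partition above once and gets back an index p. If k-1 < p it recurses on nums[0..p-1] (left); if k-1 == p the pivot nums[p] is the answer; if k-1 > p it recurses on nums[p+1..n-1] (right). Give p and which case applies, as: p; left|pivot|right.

3; left

pivot = nums[6] = 6; i = -1
j=0: nums[0]=7 > 6 → no swap
j=1: nums[1]=6 ≤ 6 → i=0, swap nums[0],nums[1] → [6,7,6,7,6,7,6]
j=2: nums[2]=6 ≤ 6 → i=1, swap nums[1],nums[2] → [6,6,7,7,6,7,6]
j=3: nums[3]=7 > 6 → no swap
j=4: nums[4]=6 ≤ 6 → i=2, swap nums[2],nums[4] → [6,6,6,7,7,7,6]
j=5: nums[5]=7 > 6 → no swap
final swap nums[3],nums[6] → [6,6,6,6,7,7,7]; return 3
p = 3; k-1 = 1 < 3 ⇒ left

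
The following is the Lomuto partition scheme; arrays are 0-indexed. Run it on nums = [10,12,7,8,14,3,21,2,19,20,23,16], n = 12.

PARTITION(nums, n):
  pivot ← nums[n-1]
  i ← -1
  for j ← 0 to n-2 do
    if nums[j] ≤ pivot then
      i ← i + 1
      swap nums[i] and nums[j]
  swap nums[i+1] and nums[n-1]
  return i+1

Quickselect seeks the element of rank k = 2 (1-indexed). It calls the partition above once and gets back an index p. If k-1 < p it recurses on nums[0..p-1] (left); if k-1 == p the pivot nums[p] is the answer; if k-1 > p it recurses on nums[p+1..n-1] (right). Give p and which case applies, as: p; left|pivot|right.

pivot=16, i=-1
j=0: 10≤16, i=0, swap(0,0) ⇒ [10,12,7,8,14,3,21,2,19,20,23,16]
j=1: 12≤16, i=1, swap(1,1) ⇒ [10,12,7,8,14,3,21,2,19,20,23,16]
j=2: 7≤16, i=2, swap(2,2) ⇒ [10,12,7,8,14,3,21,2,19,20,23,16]
j=3: 8≤16, i=3, swap(3,3) ⇒ [10,12,7,8,14,3,21,2,19,20,23,16]
j=4: 14≤16, i=4, swap(4,4) ⇒ [10,12,7,8,14,3,21,2,19,20,23,16]
j=5: 3≤16, i=5, swap(5,5) ⇒ [10,12,7,8,14,3,21,2,19,20,23,16]
j=6: 21>16, skip
j=7: 2≤16, i=6, swap(6,7) ⇒ [10,12,7,8,14,3,2,21,19,20,23,16]
j=8: 19>16, skip
j=9: 20>16, skip
j=10: 23>16, skip
swap(7,11) ⇒ [10,12,7,8,14,3,2,16,19,20,23,21]; return 7
p = 7; k-1 = 1 < 7 ⇒ left

7; left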